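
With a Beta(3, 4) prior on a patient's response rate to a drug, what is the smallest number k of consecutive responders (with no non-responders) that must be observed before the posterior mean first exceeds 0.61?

k = 4

After k responders and 0 non-responders the posterior is Beta(3+k, 4), with mean (3+k)/(3+4+k).
Set (3+k)/(7+k) > 0.61 and solve: k > (0.61·7 − 3)/(1 − 0.61) = 3.256.
The smallest integer exceeding 3.256 is 4.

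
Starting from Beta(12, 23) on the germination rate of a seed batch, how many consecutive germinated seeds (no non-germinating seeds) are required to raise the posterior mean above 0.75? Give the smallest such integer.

After k germinated seeds and 0 non-germinating seeds the posterior is Beta(12+k, 23), with mean (12+k)/(12+23+k).
Set (12+k)/(35+k) > 0.75 and solve: k > (0.75·35 − 12)/(1 − 0.75) = 57.000.
The smallest integer exceeding 57.000 is 58.

k = 58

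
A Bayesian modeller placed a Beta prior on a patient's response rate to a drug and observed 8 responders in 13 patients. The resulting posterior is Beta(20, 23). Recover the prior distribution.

Under Beta–binomial conjugacy the posterior parameters are (α+s, β+f).
Subtract the data counts: 20−8=12, 23−5=18.

Beta(12, 18)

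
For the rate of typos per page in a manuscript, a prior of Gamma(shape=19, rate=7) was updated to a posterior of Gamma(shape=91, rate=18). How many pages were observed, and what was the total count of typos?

A Gamma(α, β) prior (rate parametrization) on a Poisson rate with n observations summing to S gives posterior Gamma(α+S, β+n).
Matching: Σxᵢ = 91 − 19 = 72 and n = 18 − 7 = 11.

n = 11 pages with total 72 typos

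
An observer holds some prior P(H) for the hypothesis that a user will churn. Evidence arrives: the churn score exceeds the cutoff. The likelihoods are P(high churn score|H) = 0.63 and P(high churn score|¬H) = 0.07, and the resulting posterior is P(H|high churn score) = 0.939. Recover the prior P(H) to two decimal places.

P(H) = 0.63

In odds form, posterior odds = prior odds × likelihood ratio, so prior odds = posterior odds ÷ LR.
Posterior odds = 0.939/(1−0.939) = 15.3934. LR = 0.63/0.07 = 9.0000.
Prior odds = 15.3934/9.0000 = 1.7104, so P(H) = 1.7104/(1+1.7104) ≈ 0.63.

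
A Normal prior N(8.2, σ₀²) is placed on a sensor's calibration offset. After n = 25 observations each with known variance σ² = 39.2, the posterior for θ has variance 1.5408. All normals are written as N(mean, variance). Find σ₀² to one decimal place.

For the Normal–Normal model with known σ², precisions add: τ_n = τ₀ + n/σ².
So 1/σ₀² = 1/1.5408 − 25/39.2 = 0.649013 − 0.637755 = 0.011258.
Hence σ₀² = 1/0.011258 ≈ 88.8.

σ₀² = 88.8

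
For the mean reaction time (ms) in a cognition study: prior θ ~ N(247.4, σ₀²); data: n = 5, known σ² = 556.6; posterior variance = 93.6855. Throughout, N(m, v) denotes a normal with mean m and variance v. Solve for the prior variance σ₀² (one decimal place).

σ₀² = 591.4

Posterior precision equals prior precision plus data precision: 1/σ_n² = 1/σ₀² + n/σ².
So 1/σ₀² = 1/93.6855 − 5/556.6 = 0.010674 − 0.008983 = 0.001691.
Hence σ₀² = 1/0.001691 ≈ 591.4.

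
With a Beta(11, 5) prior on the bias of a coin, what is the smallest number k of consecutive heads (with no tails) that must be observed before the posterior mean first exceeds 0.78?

k = 7

After k heads and 0 tails the posterior is Beta(11+k, 5), with mean (11+k)/(11+5+k).
Set (11+k)/(16+k) > 0.78 and solve: k > (0.78·16 − 11)/(1 − 0.78) = 6.727.
The smallest integer exceeding 6.727 is 7.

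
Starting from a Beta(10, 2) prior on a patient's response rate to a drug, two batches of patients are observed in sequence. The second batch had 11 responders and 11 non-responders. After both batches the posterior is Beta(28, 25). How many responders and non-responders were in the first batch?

7 responders and 12 non-responders

Sequential conjugate updates are equivalent to a single update on the pooled data, so total successes = posterior α − prior α and total failures = posterior β − prior β.
Total across both batches: 28−10=18 responders, 25−2=23 non-responders.
Subtract the second batch: 18−11=7 responders and 23−11=12 non-responders.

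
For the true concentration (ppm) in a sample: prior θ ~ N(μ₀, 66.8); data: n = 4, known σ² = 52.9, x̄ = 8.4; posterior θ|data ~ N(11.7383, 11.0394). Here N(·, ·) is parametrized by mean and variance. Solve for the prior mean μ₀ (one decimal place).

μ₀ = 28.6

The posterior mean is a precision-weighted average: μ_n = (τ₀μ₀ + τ_data·x̄)/(τ₀+τ_data), with τ₀=1/σ₀² and τ_data=n/σ².
Here τ₀ = 1/66.8 = 0.014970 and τ_data = 4/52.9 = 0.075614, so τ_n = 0.090584.
Rearranging for μ₀: μ₀ = (μ_n·τ_n − τ_data·x̄)/τ₀ = (11.7383·0.090584 − 0.075614·8.4) / 0.014970 = 0.428145/0.014970 ≈ 28.6.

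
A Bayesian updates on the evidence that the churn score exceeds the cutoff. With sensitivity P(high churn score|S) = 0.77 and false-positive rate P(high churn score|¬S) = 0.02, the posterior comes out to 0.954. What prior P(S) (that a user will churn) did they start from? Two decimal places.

P(S) = 0.35

Bayes' rule in odds form gives O(S|E) = O(S)·[P(E|S)/P(E|¬S)], hence O(S) = O(S|E)/LR.
Posterior odds = 0.954/(1−0.954) = 20.7391. LR = 0.77/0.02 = 38.5000.
Prior odds = 20.7391/38.5000 = 0.5387, so P(S) = 0.5387/(1+0.5387) ≈ 0.35.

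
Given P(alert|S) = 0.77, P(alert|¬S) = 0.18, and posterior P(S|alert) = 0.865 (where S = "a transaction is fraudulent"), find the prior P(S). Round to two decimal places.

P(S) = 0.60

In odds form, posterior odds = prior odds × likelihood ratio, so prior odds = posterior odds ÷ LR.
Posterior odds = 0.865/(1−0.865) = 6.4074. LR = 0.77/0.18 = 4.2778.
Prior odds = 6.4074/4.2778 = 1.4978, so P(S) = 1.4978/(1+1.4978) ≈ 0.60.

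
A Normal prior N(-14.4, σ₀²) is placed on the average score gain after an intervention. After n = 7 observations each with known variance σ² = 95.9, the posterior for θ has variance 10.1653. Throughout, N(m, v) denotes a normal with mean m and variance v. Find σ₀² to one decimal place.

σ₀² = 39.4

Posterior precision equals prior precision plus data precision: 1/σ_n² = 1/σ₀² + n/σ².
So 1/σ₀² = 1/10.1653 − 7/95.9 = 0.098374 − 0.072993 = 0.025381.
Hence σ₀² = 1/0.025381 ≈ 39.4.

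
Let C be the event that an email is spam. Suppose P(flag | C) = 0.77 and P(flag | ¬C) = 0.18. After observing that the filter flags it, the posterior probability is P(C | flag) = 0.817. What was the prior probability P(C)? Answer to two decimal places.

P(C) = 0.51

Bayes' rule in odds form gives O(C|E) = O(C)·[P(E|C)/P(E|¬C)], hence O(C) = O(C|E)/LR.
Posterior odds = 0.817/(1−0.817) = 4.4645. LR = 0.77/0.18 = 4.2778.
Prior odds = 4.4645/4.2778 = 1.0436, so P(C) = 1.0436/(1+1.0436) ≈ 0.51.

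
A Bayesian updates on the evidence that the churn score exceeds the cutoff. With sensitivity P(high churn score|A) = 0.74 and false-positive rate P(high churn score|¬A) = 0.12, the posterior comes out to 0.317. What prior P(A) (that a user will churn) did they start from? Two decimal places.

Bayes' rule in odds form gives O(A|E) = O(A)·[P(E|A)/P(E|¬A)], hence O(A) = O(A|E)/LR.
Posterior odds = 0.317/(1−0.317) = 0.4641. LR = 0.74/0.12 = 6.1667.
Prior odds = 0.4641/6.1667 = 0.0753, so P(A) = 0.0753/(1+0.0753) ≈ 0.07.

P(A) = 0.07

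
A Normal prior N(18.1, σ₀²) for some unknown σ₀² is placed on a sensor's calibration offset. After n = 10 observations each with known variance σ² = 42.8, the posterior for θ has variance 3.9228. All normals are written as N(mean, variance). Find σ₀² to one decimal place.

Posterior precision equals prior precision plus data precision: 1/σ_n² = 1/σ₀² + n/σ².
So 1/σ₀² = 1/3.9228 − 10/42.8 = 0.254920 − 0.233645 = 0.021275.
Hence σ₀² = 1/0.021275 ≈ 47.0.

σ₀² = 47.0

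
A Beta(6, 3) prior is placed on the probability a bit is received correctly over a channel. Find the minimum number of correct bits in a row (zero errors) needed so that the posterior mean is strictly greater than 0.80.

k = 7

After k correct bits and 0 errors the posterior is Beta(6+k, 3), with mean (6+k)/(6+3+k).
Set (6+k)/(9+k) > 0.80 and solve: k > (0.80·9 − 6)/(1 − 0.80) = 6.000.
The smallest integer exceeding 6.000 is 7.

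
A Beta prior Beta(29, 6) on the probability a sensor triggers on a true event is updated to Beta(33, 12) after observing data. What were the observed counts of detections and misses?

A Beta(a, b) prior with s successes and f failures in binomial data gives a Beta(a+s, b+f) posterior.
So s = 33 − 29 = 4 and f = 12 − 6 = 6.

4 detections and 6 misses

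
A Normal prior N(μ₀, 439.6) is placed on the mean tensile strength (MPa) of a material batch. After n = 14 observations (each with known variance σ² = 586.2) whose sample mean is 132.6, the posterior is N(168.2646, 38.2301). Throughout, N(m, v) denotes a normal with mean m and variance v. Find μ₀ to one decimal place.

The posterior mean is a precision-weighted average: μ_n = (τ₀μ₀ + τ_data·x̄)/(τ₀+τ_data), with τ₀=1/σ₀² and τ_data=n/σ².
Here τ₀ = 1/439.6 = 0.002275 and τ_data = 14/586.2 = 0.023883, so τ_n = 0.026158.
Rearranging for μ₀: μ₀ = (μ_n·τ_n − τ_data·x̄)/τ₀ = (168.2646·0.026158 − 0.023883·132.6) / 0.002275 = 1.234580/0.002275 ≈ 542.7.

μ₀ = 542.7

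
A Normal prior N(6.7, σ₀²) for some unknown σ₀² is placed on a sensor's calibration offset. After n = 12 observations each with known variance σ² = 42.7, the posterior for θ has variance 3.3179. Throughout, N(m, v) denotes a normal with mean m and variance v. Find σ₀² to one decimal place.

Posterior precision equals prior precision plus data precision: 1/σ_n² = 1/σ₀² + n/σ².
So 1/σ₀² = 1/3.3179 − 12/42.7 = 0.301395 − 0.281030 = 0.020365.
Hence σ₀² = 1/0.020365 ≈ 49.1.

σ₀² = 49.1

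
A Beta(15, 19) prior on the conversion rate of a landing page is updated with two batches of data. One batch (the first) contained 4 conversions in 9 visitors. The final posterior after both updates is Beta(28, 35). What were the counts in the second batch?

Because Beta–binomial updating is additive in the counts, the combined data contributed (α_post−α_prior, β_post−β_prior) successes and failures.
Total across both batches: 28−15=13 conversions, 35−19=16 bounces.
Subtract the first batch: 13−4=9 conversions and 16−5=11 bounces.

9 conversions and 11 bounces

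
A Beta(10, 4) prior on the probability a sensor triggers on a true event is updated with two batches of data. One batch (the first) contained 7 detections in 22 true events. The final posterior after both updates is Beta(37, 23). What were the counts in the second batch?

20 detections and 4 misses

Sequential conjugate updates are equivalent to a single update on the pooled data, so total successes = posterior α − prior α and total failures = posterior β − prior β.
Total across both batches: 37−10=27 detections, 23−4=19 misses.
Subtract the first batch: 27−7=20 detections and 19−15=4 misses.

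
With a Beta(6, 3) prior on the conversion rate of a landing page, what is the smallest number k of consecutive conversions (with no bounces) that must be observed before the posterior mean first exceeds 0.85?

After k conversions and 0 bounces the posterior is Beta(6+k, 3), with mean (6+k)/(6+3+k).
Set (6+k)/(9+k) > 0.85 and solve: k > (0.85·9 − 6)/(1 − 0.85) = 11.000.
The smallest integer exceeding 11.000 is 12, and checking k=12: (18)/(21) = 0.8571 > 0.85.

k = 12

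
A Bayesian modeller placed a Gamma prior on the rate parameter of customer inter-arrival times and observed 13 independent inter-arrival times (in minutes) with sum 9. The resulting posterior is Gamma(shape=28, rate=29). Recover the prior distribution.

Gamma(shape=15, rate=20)

For an exponential likelihood with a Gamma(α, β) prior on the rate, n observations with total T give posterior Gamma(α+n, β+T).
So α = 28 − 13 = 15 and β = 29 − 9 = 20.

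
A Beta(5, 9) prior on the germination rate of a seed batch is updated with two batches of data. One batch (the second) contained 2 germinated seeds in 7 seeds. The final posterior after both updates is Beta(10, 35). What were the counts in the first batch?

Because Beta–binomial updating is additive in the counts, the combined data contributed (α_post−α_prior, β_post−β_prior) successes and failures.
Total across both batches: 10−5=5 germinated seeds, 35−9=26 non-germinating seeds.
Subtract the second batch: 5−2=3 germinated seeds and 26−5=21 non-germinating seeds.

3 germinated seeds and 21 non-germinating seeds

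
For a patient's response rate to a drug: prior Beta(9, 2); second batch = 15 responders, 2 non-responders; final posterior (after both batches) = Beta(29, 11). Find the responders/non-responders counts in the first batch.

5 responders and 7 non-responders

Sequential conjugate updates are equivalent to a single update on the pooled data, so total successes = posterior α − prior α and total failures = posterior β − prior β.
Total across both batches: 29−9=20 responders, 11−2=9 non-responders.
Subtract the second batch: 20−15=5 responders and 9−2=7 non-responders.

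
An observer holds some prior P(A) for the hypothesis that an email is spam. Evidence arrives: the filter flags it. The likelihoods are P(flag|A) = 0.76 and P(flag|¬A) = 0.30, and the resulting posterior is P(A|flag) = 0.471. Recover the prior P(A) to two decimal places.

In odds form, posterior odds = prior odds × likelihood ratio, so prior odds = posterior odds ÷ LR.
Posterior odds = 0.471/(1−0.471) = 0.8904. LR = 0.76/0.30 = 2.5333.
Prior odds = 0.8904/2.5333 = 0.3515, so P(A) = 0.3515/(1+0.3515) ≈ 0.26.

P(A) = 0.26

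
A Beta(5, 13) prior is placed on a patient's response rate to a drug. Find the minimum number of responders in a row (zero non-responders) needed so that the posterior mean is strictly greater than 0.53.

k = 10

After k responders and 0 non-responders the posterior is Beta(5+k, 13), with mean (5+k)/(5+13+k).
Set (5+k)/(18+k) > 0.53 and solve: k > (0.53·18 − 5)/(1 − 0.53) = 9.660.
The smallest integer exceeding 9.660 is 10, and checking k=10: (15)/(28) = 0.5357 > 0.53.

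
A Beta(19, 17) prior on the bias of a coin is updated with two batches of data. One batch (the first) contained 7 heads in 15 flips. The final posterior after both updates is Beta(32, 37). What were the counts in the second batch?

6 heads and 12 tails

Sequential conjugate updates are equivalent to a single update on the pooled data, so total successes = posterior α − prior α and total failures = posterior β − prior β.
Total across both batches: 32−19=13 heads, 37−17=20 tails.
Subtract the first batch: 13−7=6 heads and 20−8=12 tails.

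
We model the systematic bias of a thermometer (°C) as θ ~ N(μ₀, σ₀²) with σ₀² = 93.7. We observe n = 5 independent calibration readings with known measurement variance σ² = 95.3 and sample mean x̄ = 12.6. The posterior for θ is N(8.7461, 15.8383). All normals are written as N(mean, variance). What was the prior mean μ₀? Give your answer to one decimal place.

μ₀ = -10.2

With known observation variance, the Normal–Normal posterior has precision τ_n = τ₀ + n/σ² and mean μ_n = (τ₀μ₀ + (n/σ²)x̄)/τ_n.
Here τ₀ = 1/93.7 = 0.010672 and τ_data = 5/95.3 = 0.052466, so τ_n = 0.063138.
Rearranging for μ₀: μ₀ = (μ_n·τ_n − τ_data·x̄)/τ₀ = (8.7461·0.063138 − 0.052466·12.6) / 0.010672 = -0.108860/0.010672 ≈ -10.2.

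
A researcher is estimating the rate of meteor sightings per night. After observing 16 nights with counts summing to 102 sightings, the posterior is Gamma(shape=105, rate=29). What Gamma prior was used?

Gamma(shape=3, rate=13)

Gamma–Poisson conjugacy: posterior shape = α + Σxᵢ, posterior rate = β + n.
So α = 105 − 102 = 3 and β = 29 − 16 = 13.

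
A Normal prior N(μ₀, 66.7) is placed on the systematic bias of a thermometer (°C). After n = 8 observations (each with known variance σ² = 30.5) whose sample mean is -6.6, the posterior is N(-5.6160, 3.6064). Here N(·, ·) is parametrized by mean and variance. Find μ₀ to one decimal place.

μ₀ = 11.6

The posterior mean is a precision-weighted average: μ_n = (τ₀μ₀ + τ_data·x̄)/(τ₀+τ_data), with τ₀=1/σ₀² and τ_data=n/σ².
Here τ₀ = 1/66.7 = 0.014993 and τ_data = 8/30.5 = 0.262295, so τ_n = 0.277288.
Rearranging for μ₀: μ₀ = (μ_n·τ_n − τ_data·x̄)/τ₀ = (-5.6160·0.277288 − 0.262295·-6.6) / 0.014993 = 0.173898/0.014993 ≈ 11.6.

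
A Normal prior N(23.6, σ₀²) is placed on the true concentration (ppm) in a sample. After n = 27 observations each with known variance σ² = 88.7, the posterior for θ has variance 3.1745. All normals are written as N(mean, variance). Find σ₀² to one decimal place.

σ₀² = 94.2

Posterior precision equals prior precision plus data precision: 1/σ_n² = 1/σ₀² + n/σ².
So 1/σ₀² = 1/3.1745 − 27/88.7 = 0.315010 − 0.304397 = 0.010613.
Hence σ₀² = 1/0.010613 ≈ 94.2.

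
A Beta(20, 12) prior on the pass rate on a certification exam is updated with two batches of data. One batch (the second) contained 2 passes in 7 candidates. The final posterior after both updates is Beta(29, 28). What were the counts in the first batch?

7 passes and 11 failures

Because Beta–binomial updating is additive in the counts, the combined data contributed (α_post−α_prior, β_post−β_prior) successes and failures.
Total across both batches: 29−20=9 passes, 28−12=16 failures.
Subtract the second batch: 9−2=7 passes and 16−5=11 failures.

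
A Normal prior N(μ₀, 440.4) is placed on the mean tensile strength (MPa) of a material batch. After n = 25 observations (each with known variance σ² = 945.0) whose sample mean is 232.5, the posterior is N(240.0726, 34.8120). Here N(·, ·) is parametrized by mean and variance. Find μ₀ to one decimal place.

μ₀ = 328.3

With known observation variance, the Normal–Normal posterior has precision τ_n = τ₀ + n/σ² and mean μ_n = (τ₀μ₀ + (n/σ²)x̄)/τ_n.
Here τ₀ = 1/440.4 = 0.002271 and τ_data = 25/945.0 = 0.026455, so τ_n = 0.028726.
Rearranging for μ₀: μ₀ = (μ_n·τ_n − τ_data·x̄)/τ₀ = (240.0726·0.028726 − 0.026455·232.5) / 0.002271 = 0.745538/0.002271 ≈ 328.3.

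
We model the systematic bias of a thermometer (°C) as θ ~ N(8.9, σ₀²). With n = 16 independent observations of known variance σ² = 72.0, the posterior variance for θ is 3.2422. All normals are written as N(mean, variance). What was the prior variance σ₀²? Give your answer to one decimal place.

For the Normal–Normal model with known σ², precisions add: τ_n = τ₀ + n/σ².
So 1/σ₀² = 1/3.2422 − 16/72.0 = 0.308433 − 0.222222 = 0.086211.
Hence σ₀² = 1/0.086211 ≈ 11.6.

σ₀² = 11.6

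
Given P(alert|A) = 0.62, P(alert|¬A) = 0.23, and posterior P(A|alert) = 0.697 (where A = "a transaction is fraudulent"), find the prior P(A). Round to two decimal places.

P(A) = 0.46

Bayes' rule in odds form gives O(A|E) = O(A)·[P(E|A)/P(E|¬A)], hence O(A) = O(A|E)/LR.
Posterior odds = 0.697/(1−0.697) = 2.3003. LR = 0.62/0.23 = 2.6957.
Prior odds = 2.3003/2.6957 = 0.8533, so P(A) = 0.8533/(1+0.8533) ≈ 0.46.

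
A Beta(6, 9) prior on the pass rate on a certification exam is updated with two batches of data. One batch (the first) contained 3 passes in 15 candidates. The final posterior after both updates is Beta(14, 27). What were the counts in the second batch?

Because Beta–binomial updating is additive in the counts, the combined data contributed (α_post−α_prior, β_post−β_prior) successes and failures.
Total across both batches: 14−6=8 passes, 27−9=18 failures.
Subtract the first batch: 8−3=5 passes and 18−12=6 failures.

5 passes and 6 failures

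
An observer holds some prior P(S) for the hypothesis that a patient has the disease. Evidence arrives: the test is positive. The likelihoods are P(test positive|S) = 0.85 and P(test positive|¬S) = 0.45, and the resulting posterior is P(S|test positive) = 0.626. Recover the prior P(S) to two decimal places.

P(S) = 0.47

Bayes' rule in odds form gives O(S|E) = O(S)·[P(E|S)/P(E|¬S)], hence O(S) = O(S|E)/LR.
Posterior odds = 0.626/(1−0.626) = 1.6738. LR = 0.85/0.45 = 1.8889.
Prior odds = 1.6738/1.8889 = 0.8861, so P(S) = 0.8861/(1+0.8861) ≈ 0.47.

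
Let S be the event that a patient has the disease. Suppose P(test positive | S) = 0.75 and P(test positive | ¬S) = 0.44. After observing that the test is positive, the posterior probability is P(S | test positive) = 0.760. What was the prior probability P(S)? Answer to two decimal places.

P(S) = 0.65

Bayes' rule in odds form gives O(S|E) = O(S)·[P(E|S)/P(E|¬S)], hence O(S) = O(S|E)/LR.
Posterior odds = 0.760/(1−0.760) = 3.1667. LR = 0.75/0.44 = 1.7045.
Prior odds = 3.1667/1.7045 = 1.8578, so P(S) = 1.8578/(1+1.8578) ≈ 0.65.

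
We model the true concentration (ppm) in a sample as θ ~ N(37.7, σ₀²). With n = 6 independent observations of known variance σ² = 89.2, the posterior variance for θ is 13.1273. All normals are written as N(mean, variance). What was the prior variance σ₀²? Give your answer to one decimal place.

σ₀² = 112.2

For the Normal–Normal model with known σ², precisions add: τ_n = τ₀ + n/σ².
So 1/σ₀² = 1/13.1273 − 6/89.2 = 0.076177 − 0.067265 = 0.008912.
Hence σ₀² = 1/0.008912 ≈ 112.2.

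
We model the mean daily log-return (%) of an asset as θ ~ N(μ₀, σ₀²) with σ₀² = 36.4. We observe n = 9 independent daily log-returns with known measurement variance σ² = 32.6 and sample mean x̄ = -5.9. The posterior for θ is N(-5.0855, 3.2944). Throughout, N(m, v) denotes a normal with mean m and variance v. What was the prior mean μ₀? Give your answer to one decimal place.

With known observation variance, the Normal–Normal posterior has precision τ_n = τ₀ + n/σ² and mean μ_n = (τ₀μ₀ + (n/σ²)x̄)/τ_n.
Here τ₀ = 1/36.4 = 0.027473 and τ_data = 9/32.6 = 0.276074, so τ_n = 0.303547.
Rearranging for μ₀: μ₀ = (μ_n·τ_n − τ_data·x̄)/τ₀ = (-5.0855·0.303547 − 0.276074·-5.9) / 0.027473 = 0.085148/0.027473 ≈ 3.1.

μ₀ = 3.1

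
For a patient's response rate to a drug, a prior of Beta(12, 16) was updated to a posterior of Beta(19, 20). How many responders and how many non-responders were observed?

7 responders and 4 non-responders

Under Beta–binomial conjugacy the posterior parameters are (a+s, b+f).
So s = 19 − 12 = 7 and f = 20 − 16 = 4.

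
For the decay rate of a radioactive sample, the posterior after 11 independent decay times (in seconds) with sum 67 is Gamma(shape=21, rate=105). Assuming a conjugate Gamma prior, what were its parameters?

For an exponential likelihood with a Gamma(α, β) prior on the rate, n observations with total T give posterior Gamma(α+n, β+T).
So α = 21 − 11 = 10 and β = 105 − 67 = 38.

Gamma(shape=10, rate=38)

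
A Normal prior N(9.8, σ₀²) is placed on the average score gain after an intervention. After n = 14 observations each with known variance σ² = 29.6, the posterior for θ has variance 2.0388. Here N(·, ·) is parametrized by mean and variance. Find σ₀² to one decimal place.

For the Normal–Normal model with known σ², precisions add: τ_n = τ₀ + n/σ².
So 1/σ₀² = 1/2.0388 − 14/29.6 = 0.490485 − 0.472973 = 0.017512.
Hence σ₀² = 1/0.017512 ≈ 57.1.

σ₀² = 57.1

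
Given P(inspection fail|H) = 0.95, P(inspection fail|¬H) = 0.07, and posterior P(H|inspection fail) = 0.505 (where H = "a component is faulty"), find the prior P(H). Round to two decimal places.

Bayes' rule in odds form gives O(H|E) = O(H)·[P(E|H)/P(E|¬H)], hence O(H) = O(H|E)/LR.
Posterior odds = 0.505/(1−0.505) = 1.0202. LR = 0.95/0.07 = 13.5714.
Prior odds = 1.0202/13.5714 = 0.0752, so P(H) = 0.0752/(1+0.0752) ≈ 0.07.

P(H) = 0.07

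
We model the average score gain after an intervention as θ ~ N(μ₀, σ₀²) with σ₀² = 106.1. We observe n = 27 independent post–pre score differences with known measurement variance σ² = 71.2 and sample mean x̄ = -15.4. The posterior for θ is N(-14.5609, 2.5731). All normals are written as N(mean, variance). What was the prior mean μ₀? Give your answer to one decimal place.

With known observation variance, the Normal–Normal posterior has precision τ_n = τ₀ + n/σ² and mean μ_n = (τ₀μ₀ + (n/σ²)x̄)/τ_n.
Here τ₀ = 1/106.1 = 0.009425 and τ_data = 27/71.2 = 0.379213, so τ_n = 0.388638.
Rearranging for μ₀: μ₀ = (μ_n·τ_n − τ_data·x̄)/τ₀ = (-14.5609·0.388638 − 0.379213·-15.4) / 0.009425 = 0.180961/0.009425 ≈ 19.2.

μ₀ = 19.2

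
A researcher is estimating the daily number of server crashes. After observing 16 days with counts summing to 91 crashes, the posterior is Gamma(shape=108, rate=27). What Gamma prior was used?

A Gamma(α, β) prior (rate parametrization) on a Poisson rate with n observations summing to S gives posterior Gamma(α+S, β+n).
So α = 108 − 91 = 17 and β = 27 − 16 = 11.

Gamma(shape=17, rate=11)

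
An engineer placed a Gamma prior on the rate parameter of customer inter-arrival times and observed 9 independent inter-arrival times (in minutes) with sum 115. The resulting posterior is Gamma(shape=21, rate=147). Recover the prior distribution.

Gamma–exponential conjugacy: posterior shape = α + n, posterior rate = β + Σtᵢ.
So α = 21 − 9 = 12 and β = 147 − 115 = 32.

Gamma(shape=12, rate=32)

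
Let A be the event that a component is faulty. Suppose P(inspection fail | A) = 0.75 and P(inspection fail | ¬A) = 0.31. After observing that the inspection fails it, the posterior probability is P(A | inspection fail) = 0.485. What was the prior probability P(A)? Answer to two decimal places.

P(A) = 0.28

Bayes' rule in odds form gives O(A|E) = O(A)·[P(E|A)/P(E|¬A)], hence O(A) = O(A|E)/LR.
Posterior odds = 0.485/(1−0.485) = 0.9417. LR = 0.75/0.31 = 2.4194.
Prior odds = 0.9417/2.4194 = 0.3892, so P(A) = 0.3892/(1+0.3892) ≈ 0.28.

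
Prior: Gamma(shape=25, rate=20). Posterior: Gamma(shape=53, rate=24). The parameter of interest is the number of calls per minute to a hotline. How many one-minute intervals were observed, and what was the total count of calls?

Gamma–Poisson conjugacy: posterior shape = α + Σxᵢ, posterior rate = β + n.
Matching: Σxᵢ = 53 − 25 = 28 and n = 24 − 20 = 4.

n = 4 one-minute intervals with total 28 calls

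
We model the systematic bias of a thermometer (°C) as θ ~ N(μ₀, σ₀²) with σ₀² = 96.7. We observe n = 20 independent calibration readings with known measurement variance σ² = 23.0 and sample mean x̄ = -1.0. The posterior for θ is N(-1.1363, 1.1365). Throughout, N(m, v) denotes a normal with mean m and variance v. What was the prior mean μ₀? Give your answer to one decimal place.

μ₀ = -12.6

With known observation variance, the Normal–Normal posterior has precision τ_n = τ₀ + n/σ² and mean μ_n = (τ₀μ₀ + (n/σ²)x̄)/τ_n.
Here τ₀ = 1/96.7 = 0.010341 and τ_data = 20/23.0 = 0.869565, so τ_n = 0.879906.
Rearranging for μ₀: μ₀ = (μ_n·τ_n − τ_data·x̄)/τ₀ = (-1.1363·0.879906 − 0.869565·-1.0) / 0.010341 = -0.130272/0.010341 ≈ -12.6.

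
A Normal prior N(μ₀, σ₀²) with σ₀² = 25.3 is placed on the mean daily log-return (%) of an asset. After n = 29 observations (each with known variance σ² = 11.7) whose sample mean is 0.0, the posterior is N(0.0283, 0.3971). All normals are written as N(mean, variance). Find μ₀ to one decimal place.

The posterior mean is a precision-weighted average: μ_n = (τ₀μ₀ + τ_data·x̄)/(τ₀+τ_data), with τ₀=1/σ₀² and τ_data=n/σ².
Here τ₀ = 1/25.3 = 0.039526 and τ_data = 29/11.7 = 2.478632, so τ_n = 2.518158.
Rearranging for μ₀: μ₀ = (μ_n·τ_n − τ_data·x̄)/τ₀ = (0.0283·2.518158 − 2.478632·0.0) / 0.039526 = 0.071264/0.039526 ≈ 1.8.

μ₀ = 1.8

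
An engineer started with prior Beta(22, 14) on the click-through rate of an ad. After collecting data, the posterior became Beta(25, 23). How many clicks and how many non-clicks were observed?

3 clicks and 9 non-clicks

Beta is conjugate to the binomial likelihood: posterior = Beta(α+s, β+f).
So s = 25 − 22 = 3 and f = 23 − 14 = 9.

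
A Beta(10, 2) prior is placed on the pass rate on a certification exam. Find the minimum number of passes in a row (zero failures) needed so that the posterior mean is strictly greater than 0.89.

After k passes and 0 failures the posterior is Beta(10+k, 2), with mean (10+k)/(10+2+k).
Set (10+k)/(12+k) > 0.89 and solve: k > (0.89·12 − 10)/(1 − 0.89) = 6.182.
The smallest integer exceeding 6.182 is 7.

k = 7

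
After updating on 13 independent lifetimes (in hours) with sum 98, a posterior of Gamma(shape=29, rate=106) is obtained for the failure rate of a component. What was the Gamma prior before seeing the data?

Gamma(shape=16, rate=8)

For an exponential likelihood with a Gamma(α, β) prior on the rate, n observations with total T give posterior Gamma(α+n, β+T).
So α = 29 − 13 = 16 and β = 106 − 98 = 8.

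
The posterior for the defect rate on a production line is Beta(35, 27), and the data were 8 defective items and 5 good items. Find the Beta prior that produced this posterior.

Under Beta–binomial conjugacy the posterior parameters are (α+s, β+f).
Subtract the data counts: 35−8=27, 27−5=22.

Beta(27, 22)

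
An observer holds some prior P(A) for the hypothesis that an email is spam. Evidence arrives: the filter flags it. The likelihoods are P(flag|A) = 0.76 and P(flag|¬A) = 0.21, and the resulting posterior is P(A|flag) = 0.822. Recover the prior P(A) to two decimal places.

Bayes' rule in odds form gives O(A|E) = O(A)·[P(E|A)/P(E|¬A)], hence O(A) = O(A|E)/LR.
Posterior odds = 0.822/(1−0.822) = 4.6180. LR = 0.76/0.21 = 3.6190.
Prior odds = 4.6180/3.6190 = 1.2760, so P(A) = 1.2760/(1+1.2760) ≈ 0.56.

P(A) = 0.56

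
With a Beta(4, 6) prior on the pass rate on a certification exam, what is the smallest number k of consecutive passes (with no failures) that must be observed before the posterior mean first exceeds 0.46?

k = 2

After k passes and 0 failures the posterior is Beta(4+k, 6), with mean (4+k)/(4+6+k).
Set (4+k)/(10+k) > 0.46 and solve: k > (0.46·10 − 4)/(1 − 0.46) = 1.111.
The smallest integer exceeding 1.111 is 2, and checking k=2: (6)/(12) = 0.5000 > 0.46.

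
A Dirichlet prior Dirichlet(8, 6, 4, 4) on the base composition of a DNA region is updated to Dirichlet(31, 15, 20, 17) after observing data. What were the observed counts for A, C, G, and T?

counts (23, 9, 16, 13)

For a Dirichlet(α) prior with multinomial counts c, the posterior is Dirichlet(α + c) componentwise.
Counts are posterior − prior componentwise: 31−8=23, 15−6=9, 20−4=16, 17−4=13.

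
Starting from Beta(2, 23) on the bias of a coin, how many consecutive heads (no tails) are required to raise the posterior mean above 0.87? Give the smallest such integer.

k = 152

After k heads and 0 tails the posterior is Beta(2+k, 23), with mean (2+k)/(2+23+k).
Set (2+k)/(25+k) > 0.87 and solve: k > (0.87·25 − 2)/(1 − 0.87) = 151.923.
The smallest integer exceeding 151.923 is 152.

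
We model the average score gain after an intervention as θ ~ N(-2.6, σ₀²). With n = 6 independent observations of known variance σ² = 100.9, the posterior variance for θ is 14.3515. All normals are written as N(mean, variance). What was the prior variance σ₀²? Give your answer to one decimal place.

For the Normal–Normal model with known σ², precisions add: τ_n = τ₀ + n/σ².
So 1/σ₀² = 1/14.3515 − 6/100.9 = 0.069679 − 0.059465 = 0.010214.
Hence σ₀² = 1/0.010214 ≈ 97.9.

σ₀² = 97.9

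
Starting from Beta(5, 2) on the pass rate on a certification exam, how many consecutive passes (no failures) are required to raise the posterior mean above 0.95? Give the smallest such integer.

After k passes and 0 failures the posterior is Beta(5+k, 2), with mean (5+k)/(5+2+k).
Set (5+k)/(7+k) > 0.95 and solve: k > (0.95·7 − 5)/(1 − 0.95) = 33.000.
The smallest integer exceeding 33.000 is 34, and checking k=34: (39)/(41) = 0.9512 > 0.95.

k = 34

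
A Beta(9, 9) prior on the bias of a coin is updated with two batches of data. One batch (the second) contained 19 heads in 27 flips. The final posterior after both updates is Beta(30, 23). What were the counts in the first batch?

2 heads and 6 tails

Because Beta–binomial updating is additive in the counts, the combined data contributed (α_post−α_prior, β_post−β_prior) successes and failures.
Total across both batches: 30−9=21 heads, 23−9=14 tails.
Subtract the second batch: 21−19=2 heads and 14−8=6 tails.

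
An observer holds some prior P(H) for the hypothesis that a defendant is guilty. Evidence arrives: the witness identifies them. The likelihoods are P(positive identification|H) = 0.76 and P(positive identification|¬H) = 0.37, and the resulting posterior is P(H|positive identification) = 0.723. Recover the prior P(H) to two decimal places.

P(H) = 0.56

In odds form, posterior odds = prior odds × likelihood ratio, so prior odds = posterior odds ÷ LR.
Posterior odds = 0.723/(1−0.723) = 2.6101. LR = 0.76/0.37 = 2.0541.
Prior odds = 2.6101/2.0541 = 1.2707, so P(H) = 1.2707/(1+1.2707) ≈ 0.56.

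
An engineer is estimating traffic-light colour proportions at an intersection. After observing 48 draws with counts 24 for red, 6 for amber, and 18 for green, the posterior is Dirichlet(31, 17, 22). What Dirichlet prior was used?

For a Dirichlet(α) prior with multinomial counts c, the posterior is Dirichlet(α + c) componentwise.
Subtract each count from the matching posterior parameter: 31−24=7, 17−6=11, 22−18=4.

Dirichlet(7, 11, 4)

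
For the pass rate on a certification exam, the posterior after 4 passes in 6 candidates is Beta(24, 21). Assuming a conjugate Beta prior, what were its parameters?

Under Beta–binomial conjugacy the posterior parameters are (a+s, b+f).
So a = 24 − 4 = 20 and b = 21 − 2 = 19.

Beta(20, 19)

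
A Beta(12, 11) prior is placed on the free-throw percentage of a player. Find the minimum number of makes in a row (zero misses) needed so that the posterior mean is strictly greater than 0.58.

After k makes and 0 misses the posterior is Beta(12+k, 11), with mean (12+k)/(12+11+k).
Set (12+k)/(23+k) > 0.58 and solve: k > (0.58·23 − 12)/(1 − 0.58) = 3.190.
The smallest integer exceeding 3.190 is 4.

k = 4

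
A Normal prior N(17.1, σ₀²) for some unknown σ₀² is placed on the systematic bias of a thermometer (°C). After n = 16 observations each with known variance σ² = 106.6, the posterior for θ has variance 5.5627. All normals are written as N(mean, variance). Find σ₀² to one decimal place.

For the Normal–Normal model with known σ², precisions add: τ_n = τ₀ + n/σ².
So 1/σ₀² = 1/5.5627 − 16/106.6 = 0.179769 − 0.150094 = 0.029675.
Hence σ₀² = 1/0.029675 ≈ 33.7.

σ₀² = 33.7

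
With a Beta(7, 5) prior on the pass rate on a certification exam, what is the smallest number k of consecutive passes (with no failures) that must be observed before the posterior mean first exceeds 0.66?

k = 3

After k passes and 0 failures the posterior is Beta(7+k, 5), with mean (7+k)/(7+5+k).
Set (7+k)/(12+k) > 0.66 and solve: k > (0.66·12 − 7)/(1 − 0.66) = 2.706.
The smallest integer exceeding 2.706 is 3.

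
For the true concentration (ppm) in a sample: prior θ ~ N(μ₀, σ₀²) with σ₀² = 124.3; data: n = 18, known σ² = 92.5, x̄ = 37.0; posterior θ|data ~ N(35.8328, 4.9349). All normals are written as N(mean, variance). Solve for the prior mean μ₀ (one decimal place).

With known observation variance, the Normal–Normal posterior has precision τ_n = τ₀ + n/σ² and mean μ_n = (τ₀μ₀ + (n/σ²)x̄)/τ_n.
Here τ₀ = 1/124.3 = 0.008045 and τ_data = 18/92.5 = 0.194595, so τ_n = 0.202640.
Rearranging for μ₀: μ₀ = (μ_n·τ_n − τ_data·x̄)/τ₀ = (35.8328·0.202640 − 0.194595·37.0) / 0.008045 = 0.061144/0.008045 ≈ 7.6.

μ₀ = 7.6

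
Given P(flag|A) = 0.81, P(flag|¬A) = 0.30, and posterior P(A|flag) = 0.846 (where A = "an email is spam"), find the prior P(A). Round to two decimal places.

P(A) = 0.67

In odds form, posterior odds = prior odds × likelihood ratio, so prior odds = posterior odds ÷ LR.
Posterior odds = 0.846/(1−0.846) = 5.4935. LR = 0.81/0.30 = 2.7000.
Prior odds = 5.4935/2.7000 = 2.0346, so P(A) = 2.0346/(1+2.0346) ≈ 0.67.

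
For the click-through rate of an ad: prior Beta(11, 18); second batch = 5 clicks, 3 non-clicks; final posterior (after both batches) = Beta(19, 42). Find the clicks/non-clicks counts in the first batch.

Sequential conjugate updates are equivalent to a single update on the pooled data, so total successes = posterior α − prior α and total failures = posterior β − prior β.
Total across both batches: 19−11=8 clicks, 42−18=24 non-clicks.
Subtract the second batch: 8−5=3 clicks and 24−3=21 non-clicks.

3 clicks and 21 non-clicks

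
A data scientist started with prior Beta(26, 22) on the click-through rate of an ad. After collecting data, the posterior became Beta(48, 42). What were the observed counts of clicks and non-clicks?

Beta is conjugate to the binomial likelihood: posterior = Beta(a+s, b+f).
So s = 48 − 26 = 22 and f = 42 − 22 = 20.

22 clicks and 20 non-clicks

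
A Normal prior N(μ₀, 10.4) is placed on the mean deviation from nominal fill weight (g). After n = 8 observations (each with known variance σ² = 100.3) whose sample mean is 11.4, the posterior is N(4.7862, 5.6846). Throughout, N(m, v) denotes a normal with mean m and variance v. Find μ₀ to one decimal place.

μ₀ = -0.7

The posterior mean is a precision-weighted average: μ_n = (τ₀μ₀ + τ_data·x̄)/(τ₀+τ_data), with τ₀=1/σ₀² and τ_data=n/σ².
Here τ₀ = 1/10.4 = 0.096154 and τ_data = 8/100.3 = 0.079761, so τ_n = 0.175915.
Rearranging for μ₀: μ₀ = (μ_n·τ_n − τ_data·x̄)/τ₀ = (4.7862·0.175915 − 0.079761·11.4) / 0.096154 = -0.067311/0.096154 ≈ -0.7.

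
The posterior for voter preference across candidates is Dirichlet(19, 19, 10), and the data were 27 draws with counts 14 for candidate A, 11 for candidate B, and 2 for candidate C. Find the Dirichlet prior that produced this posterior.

Dirichlet(5, 8, 8)

For a Dirichlet(α) prior with multinomial counts c, the posterior is Dirichlet(α + c) componentwise.
Subtract each count from the matching posterior parameter: 19−14=5, 19−11=8, 10−2=8.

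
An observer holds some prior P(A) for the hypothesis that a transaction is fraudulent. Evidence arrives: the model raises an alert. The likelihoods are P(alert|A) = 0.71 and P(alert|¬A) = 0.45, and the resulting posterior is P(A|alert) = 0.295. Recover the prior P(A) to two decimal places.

P(A) = 0.21

Bayes' rule in odds form gives O(A|E) = O(A)·[P(E|A)/P(E|¬A)], hence O(A) = O(A|E)/LR.
Posterior odds = 0.295/(1−0.295) = 0.4184. LR = 0.71/0.45 = 1.5778.
Prior odds = 0.4184/1.5778 = 0.2652, so P(A) = 0.2652/(1+0.2652) ≈ 0.21.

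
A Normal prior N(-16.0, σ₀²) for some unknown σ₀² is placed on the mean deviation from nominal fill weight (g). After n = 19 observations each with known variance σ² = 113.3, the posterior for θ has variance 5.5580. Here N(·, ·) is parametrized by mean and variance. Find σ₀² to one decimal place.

σ₀² = 81.8

For the Normal–Normal model with known σ², precisions add: τ_n = τ₀ + n/σ².
So 1/σ₀² = 1/5.5580 − 19/113.3 = 0.179921 − 0.167696 = 0.012225.
Hence σ₀² = 1/0.012225 ≈ 81.8.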